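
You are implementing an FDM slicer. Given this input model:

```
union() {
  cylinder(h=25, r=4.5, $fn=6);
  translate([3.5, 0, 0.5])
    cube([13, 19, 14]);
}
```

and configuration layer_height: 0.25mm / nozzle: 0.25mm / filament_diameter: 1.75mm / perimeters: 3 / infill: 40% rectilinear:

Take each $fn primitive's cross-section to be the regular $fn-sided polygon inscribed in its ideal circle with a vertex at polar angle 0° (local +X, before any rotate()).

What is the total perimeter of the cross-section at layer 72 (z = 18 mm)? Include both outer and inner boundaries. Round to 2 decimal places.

27.00 mm

At z = 18 mm: the r=4.5 cylinder contributes a regular 6-gon of circumradius 4.5 (perimeter = 2·6·4.500·sin(180°/6) = 27.00 mm); the cube at (3.5, 0) is not intersected at this z (z outside [0.5, 14.5]); Taking the union: only the r=4.5 cylinder is present, so the union is just that shape — boundary = 27.00 mm. Overall, the cross-section is a single solid region. Total boundary length (outer) = 27.00 mm.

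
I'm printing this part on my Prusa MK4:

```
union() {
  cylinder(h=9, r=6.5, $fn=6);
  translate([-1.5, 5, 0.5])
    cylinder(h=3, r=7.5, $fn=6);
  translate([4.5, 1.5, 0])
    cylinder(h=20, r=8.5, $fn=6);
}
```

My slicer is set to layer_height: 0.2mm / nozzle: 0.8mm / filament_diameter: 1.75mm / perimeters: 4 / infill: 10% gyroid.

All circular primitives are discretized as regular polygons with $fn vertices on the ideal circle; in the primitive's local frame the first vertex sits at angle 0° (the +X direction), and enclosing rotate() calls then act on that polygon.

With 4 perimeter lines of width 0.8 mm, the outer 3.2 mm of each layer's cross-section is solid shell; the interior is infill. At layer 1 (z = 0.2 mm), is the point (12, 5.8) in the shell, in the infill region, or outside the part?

At z = 0.2 mm: the r=6.5 cylinder contributes a regular 6-gon of circumradius 6.5; the cylinder at (-1.5, 5) is not intersected at this z (z outside [0.5, 3.5]); the r=8.5 cylinder at (4.5, 1.5) contributes a regular 6-gon of circumradius 8.5; Combining (union): the regions partially overlap (shared area 80.32 mm²), so overlapping operands fuse into one piece — 1 connected region. Overall, the cross-section is a single solid region. The nearest boundary edge runs (8.75, 8.86)→(13.00, 1.50); distance from the point to it = 1.28 mm. The point is not inside any of the regions above, so it lies outside the cross-section (1.28 mm from the nearest boundary).

outside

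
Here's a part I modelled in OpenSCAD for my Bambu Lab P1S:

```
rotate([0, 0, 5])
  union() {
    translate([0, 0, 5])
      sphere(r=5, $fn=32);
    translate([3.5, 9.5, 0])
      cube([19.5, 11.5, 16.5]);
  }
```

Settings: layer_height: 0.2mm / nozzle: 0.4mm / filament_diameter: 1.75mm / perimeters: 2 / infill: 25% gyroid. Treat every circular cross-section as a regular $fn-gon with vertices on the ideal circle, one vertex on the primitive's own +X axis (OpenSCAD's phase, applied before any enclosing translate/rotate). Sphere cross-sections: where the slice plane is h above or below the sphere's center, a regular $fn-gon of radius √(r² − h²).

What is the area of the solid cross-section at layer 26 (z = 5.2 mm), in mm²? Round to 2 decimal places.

At z = 5.2 mm: the r=5 sphere contributes a regular 32-gon of circumradius √(5²−0.2²) = 4.996 (area = (32/2)·4.996²·sin(360°/32) = 77.91 mm²); the 19.5×11.5 cube at (3.5, 9.5) contributes its full rectangle (area 224.25 mm²); Merging all regions: the 2 present regions are separate (no shared area or edge), so areas and boundary lengths simply add and each stays a separate island — area = 302.16 mm²; (rotated 5° about Z; rotation is an isometry so areas/perimeters/island counts are preserved). Overall, the cross-section has 2 separate islands. Net area = 302.16 mm².

302.16 mm²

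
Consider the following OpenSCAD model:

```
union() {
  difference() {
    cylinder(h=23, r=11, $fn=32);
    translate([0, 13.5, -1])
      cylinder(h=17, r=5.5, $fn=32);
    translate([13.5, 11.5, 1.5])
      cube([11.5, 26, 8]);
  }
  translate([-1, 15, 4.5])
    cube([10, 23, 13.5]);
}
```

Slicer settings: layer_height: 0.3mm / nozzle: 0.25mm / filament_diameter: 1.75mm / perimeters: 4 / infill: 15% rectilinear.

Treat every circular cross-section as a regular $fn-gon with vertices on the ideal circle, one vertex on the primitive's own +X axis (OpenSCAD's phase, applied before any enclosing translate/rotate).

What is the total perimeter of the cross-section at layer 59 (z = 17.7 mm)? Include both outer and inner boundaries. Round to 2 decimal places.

At z = 17.7 mm: the cylinder: section is a regular 32-gon, circumradius r=11 (perimeter = 2·32·11.000·sin(180°/32) = 69.00 mm); the cylinder at (0, 13.5) is absent (z outside [-1, 16]); the cube at (13.5, 11.5) is not intersected at this z (z outside [1.5, 9.5]); Subtracting the remaining from the first: none of the subtracted shapes is present at this height, so the r=11 cylinder is unchanged — boundary = 69.00 mm; the cube at (-1, 15) is present — its section is the full 10×23 rectangle (perimeter 66.00 mm); Taking the union: the 2 present regions are separate (no shared area or edge), so areas and boundary lengths simply add and each stays a separate island — boundary = 135.00 mm. Overall, the cross-section has 2 separate islands. Total boundary length (outer) = 135.00 mm.

135.00 mm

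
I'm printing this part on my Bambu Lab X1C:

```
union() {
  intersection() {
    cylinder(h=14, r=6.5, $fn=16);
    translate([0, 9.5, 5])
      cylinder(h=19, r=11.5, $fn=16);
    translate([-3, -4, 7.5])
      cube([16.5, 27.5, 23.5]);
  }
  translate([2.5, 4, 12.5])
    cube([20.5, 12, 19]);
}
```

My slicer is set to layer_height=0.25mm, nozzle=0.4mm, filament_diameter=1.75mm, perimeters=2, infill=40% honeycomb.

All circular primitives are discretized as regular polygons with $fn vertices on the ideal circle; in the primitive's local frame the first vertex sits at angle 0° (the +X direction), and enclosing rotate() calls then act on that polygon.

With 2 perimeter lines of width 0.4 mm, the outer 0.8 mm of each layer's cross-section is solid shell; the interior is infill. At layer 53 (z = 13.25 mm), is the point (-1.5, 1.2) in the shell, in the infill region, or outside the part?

At z = 13.25 mm: the r=6.5 cylinder contributes a regular 16-gon of circumradius 6.5; the r=11.5 cylinder at (0, 9.5) contributes a regular 16-gon of circumradius 11.5; the cube at (-3, -4) is present — its section is the full 16.5×27.5 rectangle; Taking the intersection: the r=11.5 cylinder at (0, 9.5) partially overlaps the r=6.5 cylinder; clipping to the common part keeps 80.22 mm²; the 16.5×27.5 cube at (-3, -4) partially overlaps the running intersection; clipping to the common part keeps 63.76 mm² — 1 connected region; the cube at (2.5, 4) is present — its section is the full 20.5×12 rectangle; Merging all regions: the regions partially overlap (shared area 2.84 mm²), so overlapping operands fuse into one piece — 1 connected region. Overall, the cross-section is a single solid region. The nearest boundary edge runs (-3.00, -1.40)→(-3.00, 5.66); distance from the point to it = 1.50 mm. The point is inside the cross-section and 1.50 mm from the nearest boundary — more than the 0.8 mm shell width (2 × 0.4), so it's in the infill interior.

infill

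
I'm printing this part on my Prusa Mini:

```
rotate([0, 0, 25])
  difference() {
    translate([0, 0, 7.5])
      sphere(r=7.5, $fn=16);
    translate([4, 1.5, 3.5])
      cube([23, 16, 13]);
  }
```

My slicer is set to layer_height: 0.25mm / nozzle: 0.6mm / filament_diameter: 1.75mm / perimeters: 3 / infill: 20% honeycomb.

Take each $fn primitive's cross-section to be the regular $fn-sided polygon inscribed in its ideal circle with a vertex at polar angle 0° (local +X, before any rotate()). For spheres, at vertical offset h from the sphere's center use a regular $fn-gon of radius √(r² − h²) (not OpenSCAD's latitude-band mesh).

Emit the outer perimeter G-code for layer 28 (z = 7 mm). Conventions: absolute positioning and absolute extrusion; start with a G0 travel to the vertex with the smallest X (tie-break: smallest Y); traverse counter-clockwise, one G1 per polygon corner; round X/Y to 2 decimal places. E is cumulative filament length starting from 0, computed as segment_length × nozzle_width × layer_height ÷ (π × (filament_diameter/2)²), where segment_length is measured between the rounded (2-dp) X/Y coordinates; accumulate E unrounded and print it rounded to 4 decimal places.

G0 X-7.48 Y-0.33 Z7.00
G1 X-6.78 Y-3.16 E0.1818
G1 X-5.06 Y-5.52 E0.3639
G1 X-2.56 Y-7.03 E0.5461
G1 X0.33 Y-7.48 E0.7285
G1 X3.16 Y-6.78 E0.9103
G1 X5.52 Y-5.06 E1.0924
G1 X7.03 Y-2.56 E1.2745
G1 X7.48 Y0.33 E1.4569
G1 X6.78 Y3.16 E1.6387
G1 X5.88 Y4.40 E1.7343
G1 X2.99 Y3.05 E1.9332
G1 X1.02 Y7.27 E2.2236
G1 X-0.33 Y7.48 E2.3088
G1 X-3.16 Y6.78 E2.4906
G1 X-5.52 Y5.06 E2.6728
G1 X-7.03 Y2.56 E2.8549
G1 X-7.48 Y-0.33 E3.0373

At z = 7 mm: the sphere: section is a regular 16-gon, circumradius = √(r²−h²) = √(7.5²−0.5²) = 7.483; the cube at (4, 1.5) (footprint 23×16) is included at this height; Taking the first minus the rest: starting from the r=7.5 sphere, the 23×16 cube at (4, 1.5) partially overlaps it — only the 9.82 mm² overlap (of its 368.00 mm²) is removed, clipping the outline — 1 connected region; (whole slice rotated 25° about Z — lengths, areas and connectivity unchanged). The outline is a single polygon with 17 vertices. Extrusion per mm of travel: 0.6 × 0.25 / (π × 0.875²) = 0.062363. Accumulating E over each segment gives final E = 3.0373.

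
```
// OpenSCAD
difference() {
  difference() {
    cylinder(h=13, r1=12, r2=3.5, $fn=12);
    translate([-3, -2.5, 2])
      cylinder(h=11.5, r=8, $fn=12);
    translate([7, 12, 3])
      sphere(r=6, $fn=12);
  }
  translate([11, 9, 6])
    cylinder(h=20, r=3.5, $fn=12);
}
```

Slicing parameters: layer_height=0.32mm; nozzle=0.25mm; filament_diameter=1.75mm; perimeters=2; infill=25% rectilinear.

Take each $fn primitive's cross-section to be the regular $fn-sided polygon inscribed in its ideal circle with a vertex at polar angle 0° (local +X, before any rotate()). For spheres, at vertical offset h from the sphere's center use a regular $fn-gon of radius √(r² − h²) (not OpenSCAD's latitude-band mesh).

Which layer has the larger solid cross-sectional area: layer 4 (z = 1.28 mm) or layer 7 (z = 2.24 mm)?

Layer 4 (z = 1.28): the cone: at t=0.098 of its height the radius interpolates to r₁+(r₂−r₁)t = 11.163, giving a regular 12-gon of that circumradius (area = (12/2)·11.163²·sin(360°/12) = 373.84 mm²); the cylinder at (-3, -2.5) does not reach this height (z outside [2, 13.5]); the sphere at (7, 12): section is a regular 12-gon, circumradius = √(r²−h²) = √(6²−1.72²) = 5.748 (area = (12/2)·5.748²·sin(360°/12) = 99.12 mm²); Taking the first minus the rest: starting from the cone (373.84 mm²), the r=6 sphere at (7, 12) partially overlaps it — only the 14.65 mm² overlap (of its 99.12 mm²) is removed, clipping the outline — area = 359.19 mm²; the cylinder at (11, 9) is not intersected at this z (z outside [6, 26]); After the difference (first − rest): none of the subtracted shapes is present at this height, so that combined region is unchanged — area = 359.19 mm². So its area = 359.19 mm². Layer 7 (z = 2.24): the cone (r1=12→r2=3.5) has section circumradius 10.535 here — a regular 12-gon (area = (12/2)·10.535²·sin(360°/12) = 332.98 mm²); the cylinder at (-3, -2.5): section is a regular 12-gon, circumradius r=8 (area = (12/2)·8.000²·sin(360°/12) = 192.00 mm²); the r=6 sphere at (7, 12) slices to a regular 12-gon of circumradius 5.952 (√(r²−h²) with h=0.76 from center) (area = (12/2)·5.952²·sin(360°/12) = 106.27 mm²); Subtracting the remaining from the first: starting from the cone (332.98 mm²), the r=8 cylinder at (-3, -2.5) partially overlaps it — only the 177.09 mm² overlap (of its 192.00 mm²) is removed, clipping the outline; the r=6 sphere at (7, 12) partially overlaps it — only the 11.49 mm² overlap (of its 106.27 mm²) is removed, clipping the outline — area = 144.41 mm²; the cylinder at (11, 9) does not reach this height (z outside [6, 26]); After the difference (first − rest): none of the subtracted shapes is present at this height, so that combined region is unchanged — area = 144.41 mm². So its area = 144.41 mm². Layer 4 is larger (359.19 vs 144.41 mm²).

layer 4 (z = 1.28 mm)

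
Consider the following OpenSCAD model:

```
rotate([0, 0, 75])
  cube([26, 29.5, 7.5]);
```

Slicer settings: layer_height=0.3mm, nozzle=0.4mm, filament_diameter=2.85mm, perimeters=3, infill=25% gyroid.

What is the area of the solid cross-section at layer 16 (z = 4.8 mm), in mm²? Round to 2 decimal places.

At z = 4.8 mm: the cube (footprint 26×29.5) is included at this height (area 767.00 mm²); (rotated 75° about Z; rotation is an isometry so areas/perimeters/island counts are preserved). Overall, the cross-section is a single solid region. Net area = 767.00 mm².

767.00 mm²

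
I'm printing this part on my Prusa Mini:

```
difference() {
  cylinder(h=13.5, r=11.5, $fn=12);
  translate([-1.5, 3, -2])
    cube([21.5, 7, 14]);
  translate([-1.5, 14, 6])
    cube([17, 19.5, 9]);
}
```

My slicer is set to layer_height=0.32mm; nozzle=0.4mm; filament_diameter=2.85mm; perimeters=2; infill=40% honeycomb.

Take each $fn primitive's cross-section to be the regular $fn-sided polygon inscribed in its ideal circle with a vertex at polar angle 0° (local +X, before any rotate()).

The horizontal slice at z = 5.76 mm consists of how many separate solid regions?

At z = 5.76 mm: the r=11.5 cylinder contributes a regular 12-gon of circumradius 11.5; the cube at (-1.5, 3) (footprint 21.5×7) is included at this height; the cube at (-1.5, 14) is not intersected at this z (z outside [6, 15]); After the difference (first − rest): starting from the r=11.5 cylinder, the 21.5×7 cube at (-1.5, 3) partially overlaps it — only the 72.19 mm² overlap (of its 150.50 mm²) is removed, clipping the outline — 1 connected region. The result has 1 disconnected region.

1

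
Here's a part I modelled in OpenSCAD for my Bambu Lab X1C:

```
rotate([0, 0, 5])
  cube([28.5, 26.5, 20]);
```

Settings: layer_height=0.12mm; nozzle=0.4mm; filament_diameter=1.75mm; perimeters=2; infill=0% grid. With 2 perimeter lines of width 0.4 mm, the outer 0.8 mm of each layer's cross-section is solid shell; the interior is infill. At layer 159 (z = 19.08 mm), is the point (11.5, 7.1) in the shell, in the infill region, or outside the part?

At z = 19.08 mm: the 28.5×26.5 cube contributes its full rectangle; (whole slice rotated 5° about Z — lengths, areas and connectivity unchanged). Overall, the cross-section is a single solid region. Undo the 5° rotation: the query point maps to (12.075, 6.071) in the un-rotated model frame. The nearest boundary edge runs (0.00, 0.00)→(28.50, 0.00); distance from the point to it = 6.07 mm. The point is inside the cross-section and 6.07 mm from the nearest boundary — more than the 0.8 mm shell width (2 × 0.4), so it's in the infill interior.

infill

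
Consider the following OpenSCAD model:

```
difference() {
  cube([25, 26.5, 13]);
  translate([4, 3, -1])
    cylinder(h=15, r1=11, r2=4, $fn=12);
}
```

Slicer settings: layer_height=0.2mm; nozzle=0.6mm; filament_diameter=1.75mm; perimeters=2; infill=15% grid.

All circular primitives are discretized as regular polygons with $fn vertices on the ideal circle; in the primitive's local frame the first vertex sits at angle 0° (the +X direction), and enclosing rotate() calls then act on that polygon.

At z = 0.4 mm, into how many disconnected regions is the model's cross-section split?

1

At z = 0.4 mm: the cube is present — its section is the full 25×26.5 rectangle; the cone at (4, 3) contributes a regular 12-gon of circumradius 10.347 (interpolated between r1=11 and r2=4 at t=0.093); Subtracting the remaining from the first: starting from the 25×26.5 cube, the cone at (4, 3) partially overlaps it — only the 161.37 mm² overlap (of its 321.16 mm²) is removed, clipping the outline — 1 connected region. The result has 1 disconnected region.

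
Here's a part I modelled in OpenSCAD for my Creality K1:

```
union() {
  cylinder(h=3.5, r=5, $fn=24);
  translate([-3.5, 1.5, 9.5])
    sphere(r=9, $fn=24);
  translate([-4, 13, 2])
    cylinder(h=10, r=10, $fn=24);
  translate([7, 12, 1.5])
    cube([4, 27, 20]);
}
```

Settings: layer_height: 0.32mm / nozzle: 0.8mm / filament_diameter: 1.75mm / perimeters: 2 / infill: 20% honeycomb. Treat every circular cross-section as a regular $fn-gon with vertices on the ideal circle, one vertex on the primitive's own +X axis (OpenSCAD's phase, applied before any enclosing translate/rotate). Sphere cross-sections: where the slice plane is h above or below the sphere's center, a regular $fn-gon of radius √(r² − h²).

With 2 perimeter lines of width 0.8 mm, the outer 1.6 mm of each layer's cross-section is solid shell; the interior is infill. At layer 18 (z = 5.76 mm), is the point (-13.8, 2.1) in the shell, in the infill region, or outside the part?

outside

At z = 5.76 mm: the cylinder does not reach this height (z outside [0, 3.5]); the r=9 sphere at (-3.5, 1.5) slices to a regular 24-gon of circumradius 8.186 (√(r²−h²) with h=3.74 from center); the cylinder at (-4, 13): section is a regular 24-gon, circumradius r=10; the cube at (7, 12) (footprint 4×27) is included at this height; Combining (union): the regions partially overlap (shared area 63.17 mm²), so overlapping operands fuse into one piece — 2 connected regions. Overall, the cross-section has 2 separate islands. The nearest boundary edge runs (-11.69, 1.50)→(-11.41, 3.62); distance from the point to it = 2.17 mm. The point is not inside any of the regions above, so it lies outside the cross-section (2.17 mm from the nearest boundary).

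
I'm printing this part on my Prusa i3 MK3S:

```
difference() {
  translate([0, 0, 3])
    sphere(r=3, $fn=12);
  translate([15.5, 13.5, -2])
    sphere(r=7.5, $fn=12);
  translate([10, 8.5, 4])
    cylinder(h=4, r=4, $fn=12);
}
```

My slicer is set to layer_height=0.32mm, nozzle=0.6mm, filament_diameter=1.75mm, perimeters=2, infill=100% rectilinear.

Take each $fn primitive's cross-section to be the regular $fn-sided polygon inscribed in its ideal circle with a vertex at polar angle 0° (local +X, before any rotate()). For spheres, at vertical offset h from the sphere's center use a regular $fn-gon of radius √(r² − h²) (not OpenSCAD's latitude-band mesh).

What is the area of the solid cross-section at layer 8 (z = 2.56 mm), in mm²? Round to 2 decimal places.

26.42 mm²

At z = 2.56 mm: the sphere: section is a regular 12-gon, circumradius = √(r²−h²) = √(3²−0.44²) = 2.968 (area = (12/2)·2.968²·sin(360°/12) = 26.42 mm²); the r=7.5 sphere at (15.5, 13.5) contributes a regular 12-gon of circumradius √(7.5²−4.56²) = 5.955 (area = (12/2)·5.955²·sin(360°/12) = 106.37 mm²); the cylinder at (10, 8.5) is not intersected at this z (z outside [4, 8]); After the difference (first − rest): starting from the r=3 sphere (26.42 mm²), the r=7.5 sphere at (15.5, 13.5) misses the remaining region (no effect) — area = 26.42 mm². Overall, the cross-section is a single solid region. Net area = 26.42 mm².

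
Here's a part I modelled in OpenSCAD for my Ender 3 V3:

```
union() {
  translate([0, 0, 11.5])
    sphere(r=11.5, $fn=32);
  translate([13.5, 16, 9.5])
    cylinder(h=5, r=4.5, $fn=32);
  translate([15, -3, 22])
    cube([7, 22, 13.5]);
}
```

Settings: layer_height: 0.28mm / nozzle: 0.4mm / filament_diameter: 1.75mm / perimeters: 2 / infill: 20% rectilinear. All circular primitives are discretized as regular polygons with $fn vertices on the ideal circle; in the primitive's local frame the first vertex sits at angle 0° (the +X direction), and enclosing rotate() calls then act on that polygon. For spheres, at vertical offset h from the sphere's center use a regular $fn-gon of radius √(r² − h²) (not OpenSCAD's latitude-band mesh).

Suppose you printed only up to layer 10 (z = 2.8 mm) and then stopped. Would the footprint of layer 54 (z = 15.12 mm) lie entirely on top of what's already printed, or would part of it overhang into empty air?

Compare the two slices. At z = 2.8: the r=11.5 sphere contributes a regular 32-gon of circumradius √(11.5²−8.7²) = 7.521 (area = (32/2)·7.521²·sin(360°/32) = 176.55 mm²); the cylinder at (13.5, 16) is not intersected at this z (z outside [9.5, 14.5]); the cube at (15, -3) is absent (z outside [22, 35.5]); Taking the union: only the r=11.5 sphere is present, so the union is just that shape — area = 176.55 mm². At z = 15.12: the sphere: section is a regular 32-gon, circumradius = √(r²−h²) = √(11.5²−3.62²) = 10.915 (area = (32/2)·10.915²·sin(360°/32) = 371.91 mm²); the cylinder at (13.5, 16) is absent (z outside [9.5, 14.5]); the cube at (15, -3) is absent (z outside [22, 35.5]); Merging all regions: only the r=11.5 sphere is present, so the union is just that shape — area = 371.91 mm². Checking containment: at z = 15.12 the cross-section extends beyond the z = 2.8 cross-section by about 195.36 mm².

part overhangs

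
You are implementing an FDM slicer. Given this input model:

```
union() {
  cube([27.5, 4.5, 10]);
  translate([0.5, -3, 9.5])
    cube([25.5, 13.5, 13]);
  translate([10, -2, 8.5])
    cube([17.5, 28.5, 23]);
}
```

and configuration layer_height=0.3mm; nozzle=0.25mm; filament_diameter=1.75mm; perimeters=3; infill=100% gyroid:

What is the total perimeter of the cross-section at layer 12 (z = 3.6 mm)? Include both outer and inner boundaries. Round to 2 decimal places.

64.00 mm

At z = 3.6 mm: the cube is present — its section is the full 27.5×4.5 rectangle (perimeter 64.00 mm); the cube at (0.5, -3) is not intersected at this z (z outside [9.5, 22.5]); the cube at (10, -2) is not intersected at this z (z outside [8.5, 31.5]); Taking the union: only the 27.5×4.5 cube is present, so the union is just that shape — boundary = 64.00 mm. Overall, the cross-section is a single solid region. Total boundary length (outer) = 64.00 mm.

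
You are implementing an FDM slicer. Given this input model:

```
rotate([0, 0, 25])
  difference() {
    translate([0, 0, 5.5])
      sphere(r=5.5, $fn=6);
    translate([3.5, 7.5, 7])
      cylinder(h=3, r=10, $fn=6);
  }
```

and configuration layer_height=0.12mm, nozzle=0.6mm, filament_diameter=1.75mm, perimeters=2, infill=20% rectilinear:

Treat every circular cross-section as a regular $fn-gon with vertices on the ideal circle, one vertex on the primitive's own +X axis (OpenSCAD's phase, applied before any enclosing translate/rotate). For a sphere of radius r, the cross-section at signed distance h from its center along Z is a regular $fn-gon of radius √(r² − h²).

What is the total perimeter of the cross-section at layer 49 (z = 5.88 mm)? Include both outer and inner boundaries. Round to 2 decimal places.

32.92 mm

At z = 5.88 mm: the r=5.5 sphere contributes a regular 6-gon of circumradius √(5.5²−0.38²) = 5.487 (perimeter = 2·6·5.487·sin(180°/6) = 32.92 mm); the cylinder at (3.5, 7.5) is not intersected at this z (z outside [7, 10]); Taking the first minus the rest: none of the subtracted shapes is present at this height, so the r=5.5 sphere is unchanged — boundary = 32.92 mm; (whole slice rotated 25° about Z — lengths, areas and connectivity unchanged). Overall, the cross-section is a single solid region. Total boundary length (outer) = 32.92 mm.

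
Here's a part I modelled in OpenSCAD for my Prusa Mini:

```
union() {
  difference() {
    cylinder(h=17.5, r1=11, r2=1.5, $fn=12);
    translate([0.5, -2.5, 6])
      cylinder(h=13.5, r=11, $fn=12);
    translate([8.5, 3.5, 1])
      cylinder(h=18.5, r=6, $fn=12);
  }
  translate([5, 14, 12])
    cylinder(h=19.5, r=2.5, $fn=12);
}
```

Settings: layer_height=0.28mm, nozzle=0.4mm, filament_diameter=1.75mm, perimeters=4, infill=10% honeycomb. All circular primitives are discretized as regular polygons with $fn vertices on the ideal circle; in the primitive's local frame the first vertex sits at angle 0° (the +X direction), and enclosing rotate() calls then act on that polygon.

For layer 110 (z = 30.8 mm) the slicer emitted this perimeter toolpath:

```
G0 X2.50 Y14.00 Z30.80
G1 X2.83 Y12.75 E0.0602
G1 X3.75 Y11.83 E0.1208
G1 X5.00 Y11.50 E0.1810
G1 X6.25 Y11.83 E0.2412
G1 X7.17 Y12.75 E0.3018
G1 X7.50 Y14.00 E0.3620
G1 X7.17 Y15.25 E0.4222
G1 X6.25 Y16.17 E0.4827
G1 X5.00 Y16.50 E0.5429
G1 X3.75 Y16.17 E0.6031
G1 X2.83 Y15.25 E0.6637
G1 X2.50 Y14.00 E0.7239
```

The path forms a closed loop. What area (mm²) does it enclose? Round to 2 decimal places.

Apply the shoelace formula to the sequence of (X, Y) vertices; enclosed area = 18.79 mm².

18.79 mm²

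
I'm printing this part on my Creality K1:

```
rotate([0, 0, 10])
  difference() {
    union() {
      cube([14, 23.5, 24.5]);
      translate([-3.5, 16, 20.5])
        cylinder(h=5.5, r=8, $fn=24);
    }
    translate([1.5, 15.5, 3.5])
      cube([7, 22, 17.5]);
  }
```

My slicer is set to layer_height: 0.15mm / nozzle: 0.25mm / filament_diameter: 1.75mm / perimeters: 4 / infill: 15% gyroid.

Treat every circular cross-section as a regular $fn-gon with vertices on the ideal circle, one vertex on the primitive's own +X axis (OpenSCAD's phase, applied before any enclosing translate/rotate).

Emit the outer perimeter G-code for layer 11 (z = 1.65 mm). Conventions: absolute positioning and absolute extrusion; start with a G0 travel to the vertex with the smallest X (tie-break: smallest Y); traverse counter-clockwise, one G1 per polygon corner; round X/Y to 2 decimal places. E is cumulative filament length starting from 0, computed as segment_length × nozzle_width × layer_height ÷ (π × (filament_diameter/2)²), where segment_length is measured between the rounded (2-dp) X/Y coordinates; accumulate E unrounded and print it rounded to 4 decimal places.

G0 X-4.08 Y23.14 Z1.65
G1 X0.00 Y0.00 E0.3663
G1 X13.79 Y2.43 E0.5846
G1 X9.71 Y25.57 E0.9510
G1 X-4.08 Y23.14 E1.1693

At z = 1.65 mm: the cube (footprint 14×23.5) is included at this height; the cylinder at (-3.5, 16) does not reach this height (z outside [20.5, 26]); Taking the union: only the 14×23.5 cube is present, so the union is just that shape — 1 connected region; the cube at (1.5, 15.5) is absent (z outside [3.5, 21]); Subtracting the remaining from the first: none of the subtracted shapes is present at this height, so that combined region is unchanged — 1 connected region; (whole slice rotated 10° about Z — lengths, areas and connectivity unchanged). The outline is a single polygon with 4 vertices. Extrusion per mm of travel: 0.25 × 0.15 / (π × 0.875²) = 0.015591. Accumulating E over each segment gives final E = 1.1693.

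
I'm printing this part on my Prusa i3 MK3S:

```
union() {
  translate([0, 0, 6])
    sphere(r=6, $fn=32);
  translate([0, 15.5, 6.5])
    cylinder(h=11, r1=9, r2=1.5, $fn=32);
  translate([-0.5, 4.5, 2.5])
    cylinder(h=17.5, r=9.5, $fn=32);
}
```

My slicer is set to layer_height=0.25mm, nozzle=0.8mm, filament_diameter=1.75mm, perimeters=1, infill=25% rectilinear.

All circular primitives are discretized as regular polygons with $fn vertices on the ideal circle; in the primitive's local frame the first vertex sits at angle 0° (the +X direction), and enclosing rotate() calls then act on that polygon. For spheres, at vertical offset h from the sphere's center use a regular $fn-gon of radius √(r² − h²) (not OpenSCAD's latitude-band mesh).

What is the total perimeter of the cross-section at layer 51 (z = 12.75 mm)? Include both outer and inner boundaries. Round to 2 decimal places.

71.23 mm

At z = 12.75 mm: the sphere is not intersected at this z (|z−center|=6.750 > r=6); the cone at (0, 15.5) contributes a regular 32-gon of circumradius 4.739 (interpolated between r1=9 and r2=1.5 at t=0.568) (perimeter = 2·32·4.739·sin(180°/32) = 29.73 mm); the r=9.5 cylinder at (-0.5, 4.5) contributes a regular 32-gon of circumradius 9.5 (perimeter = 2·32·9.500·sin(180°/32) = 59.59 mm); Merging all regions: the regions partially overlap (shared area 17.94 mm²), so the edge portions inside another operand are dropped and the merged outline is re-measured after clipping — boundary = 71.23 mm. Overall, the cross-section is a single solid region. Total boundary length (outer) = 71.23 mm.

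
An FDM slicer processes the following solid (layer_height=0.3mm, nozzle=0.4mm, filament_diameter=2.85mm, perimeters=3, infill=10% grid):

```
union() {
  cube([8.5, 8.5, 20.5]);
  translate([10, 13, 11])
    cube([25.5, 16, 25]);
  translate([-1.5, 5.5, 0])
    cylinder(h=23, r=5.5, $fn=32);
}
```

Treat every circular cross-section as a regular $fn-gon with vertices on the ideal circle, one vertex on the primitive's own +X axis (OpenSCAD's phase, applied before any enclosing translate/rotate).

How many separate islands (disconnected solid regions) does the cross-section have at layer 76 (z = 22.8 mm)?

2

At z = 22.8 mm: the cube is not intersected at this z (z outside [0, 20.5]); the cube at (10, 13) is present — its section is the full 25.5×16 rectangle; the cylinder at (-1.5, 5.5): section is a regular 32-gon, circumradius r=5.5; Combining (union): the 2 present regions are separate (no shared area or edge), so areas and boundary lengths simply add and each stays a separate island — 2 connected regions. Overall, the cross-section has 2 separate islands. Island count = 2.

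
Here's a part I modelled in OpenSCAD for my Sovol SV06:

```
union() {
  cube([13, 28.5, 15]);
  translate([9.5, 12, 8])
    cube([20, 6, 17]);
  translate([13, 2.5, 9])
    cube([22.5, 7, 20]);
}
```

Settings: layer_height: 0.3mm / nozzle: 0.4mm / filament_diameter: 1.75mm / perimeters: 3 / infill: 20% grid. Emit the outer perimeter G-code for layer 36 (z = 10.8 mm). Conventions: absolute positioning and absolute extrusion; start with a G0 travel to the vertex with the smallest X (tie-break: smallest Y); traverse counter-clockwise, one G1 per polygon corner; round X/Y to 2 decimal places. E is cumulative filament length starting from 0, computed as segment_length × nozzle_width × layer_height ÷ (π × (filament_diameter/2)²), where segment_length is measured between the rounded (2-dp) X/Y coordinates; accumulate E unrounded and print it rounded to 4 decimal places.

At z = 10.8 mm: the 13×28.5 cube contributes its full rectangle; the 20×6 cube at (9.5, 12) contributes its full rectangle; the 22.5×7 cube at (13, 2.5) contributes its full rectangle; Combining (union): the regions partially overlap (shared area 21.00 mm²), so overlapping operands fuse into one piece — 1 connected region. The outline is a single polygon with 12 vertices. Extrusion per mm of travel: 0.4 × 0.3 / (π × 0.875²) = 0.049890. Accumulating E over each segment gives final E = 8.0323.

G0 X0.00 Y0.00 Z10.80
G1 X13.00 Y0.00 E0.6486
G1 X13.00 Y2.50 E0.7733
G1 X35.50 Y2.50 E1.8958
G1 X35.50 Y9.50 E2.2451
G1 X13.00 Y9.50 E3.3676
G1 X13.00 Y12.00 E3.4923
G1 X29.50 Y12.00 E4.3155
G1 X29.50 Y18.00 E4.6148
G1 X13.00 Y18.00 E5.4380
G1 X13.00 Y28.50 E5.9619
G1 X0.00 Y28.50 E6.6105
G1 X0.00 Y0.00 E8.0323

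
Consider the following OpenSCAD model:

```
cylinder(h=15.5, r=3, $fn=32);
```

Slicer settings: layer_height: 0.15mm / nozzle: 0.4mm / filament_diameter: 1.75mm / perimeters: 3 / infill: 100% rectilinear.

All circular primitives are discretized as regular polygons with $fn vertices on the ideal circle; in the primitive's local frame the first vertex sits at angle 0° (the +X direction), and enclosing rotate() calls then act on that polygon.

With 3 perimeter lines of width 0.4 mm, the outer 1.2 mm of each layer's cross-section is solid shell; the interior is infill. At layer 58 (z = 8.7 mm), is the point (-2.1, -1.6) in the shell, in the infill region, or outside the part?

shell

At z = 8.7 mm: the r=3 cylinder contributes a regular 32-gon of circumradius 3. Overall, the cross-section is a single solid region. The nearest boundary edge runs (-2.49, -1.67)→(-2.12, -2.12); distance from the point to it = 0.35 mm. The point is inside the cross-section, 0.35 mm from the nearest boundary — within the 1.2 mm shell band (3 × 0.4).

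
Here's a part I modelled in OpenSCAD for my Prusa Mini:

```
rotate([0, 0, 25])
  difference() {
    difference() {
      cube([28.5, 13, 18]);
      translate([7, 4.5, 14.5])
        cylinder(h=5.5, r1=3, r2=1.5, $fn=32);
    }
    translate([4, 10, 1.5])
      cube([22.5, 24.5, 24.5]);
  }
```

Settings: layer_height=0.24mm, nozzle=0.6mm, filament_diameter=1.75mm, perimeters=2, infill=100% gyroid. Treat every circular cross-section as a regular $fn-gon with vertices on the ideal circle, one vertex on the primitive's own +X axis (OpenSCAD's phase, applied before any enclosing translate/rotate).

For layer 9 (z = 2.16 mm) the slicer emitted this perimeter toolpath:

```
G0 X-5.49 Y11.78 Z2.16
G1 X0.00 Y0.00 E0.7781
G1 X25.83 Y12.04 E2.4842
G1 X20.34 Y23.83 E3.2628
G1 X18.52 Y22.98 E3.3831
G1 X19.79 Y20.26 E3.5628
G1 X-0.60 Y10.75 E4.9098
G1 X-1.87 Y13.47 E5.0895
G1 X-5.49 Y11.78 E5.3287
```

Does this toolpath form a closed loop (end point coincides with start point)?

Start point (G0): (-5.49, 11.78). End point (last G1): the path returns to the start — closed.

yes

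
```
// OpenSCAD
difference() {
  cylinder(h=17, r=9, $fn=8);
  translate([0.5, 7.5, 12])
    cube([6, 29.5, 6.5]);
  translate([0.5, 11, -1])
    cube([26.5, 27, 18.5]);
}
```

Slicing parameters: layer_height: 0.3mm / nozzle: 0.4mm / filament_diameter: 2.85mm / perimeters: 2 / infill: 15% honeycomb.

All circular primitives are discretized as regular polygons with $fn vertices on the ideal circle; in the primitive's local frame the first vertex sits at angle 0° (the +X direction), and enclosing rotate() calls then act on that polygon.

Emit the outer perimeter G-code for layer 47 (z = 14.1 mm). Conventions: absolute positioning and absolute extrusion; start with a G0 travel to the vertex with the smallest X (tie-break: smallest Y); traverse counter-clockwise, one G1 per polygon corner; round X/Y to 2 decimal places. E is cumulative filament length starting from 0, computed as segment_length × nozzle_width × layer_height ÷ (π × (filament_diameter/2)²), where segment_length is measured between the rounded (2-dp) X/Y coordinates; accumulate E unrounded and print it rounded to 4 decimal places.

G0 X-9.00 Y0.00 Z14.10
G1 X-6.36 Y-6.36 E0.1295
G1 X0.00 Y-9.00 E0.2591
G1 X6.36 Y-6.36 E0.3886
G1 X9.00 Y0.00 E0.5181
G1 X6.36 Y6.36 E0.6477
G1 X3.62 Y7.50 E0.7035
G1 X0.50 Y7.50 E0.7622
G1 X0.50 Y8.79 E0.7864
G1 X0.00 Y9.00 E0.7966
G1 X-6.36 Y6.36 E0.9262
G1 X-9.00 Y0.00 E1.0557

At z = 14.1 mm: the cylinder: section is a regular 8-gon, circumradius r=9; the 6×29.5 cube at (0.5, 7.5) contributes its full rectangle; the 26.5×27 cube at (0.5, 11) contributes its full rectangle; Subtracting the remaining from the first: starting from the r=9 cylinder, the 6×29.5 cube at (0.5, 7.5) partially overlaps it — only the 2.02 mm² overlap (of its 177.00 mm²) is removed, clipping the outline; the 26.5×27 cube at (0.5, 11) misses the remaining region (no effect) — 1 connected region. The outline is a single polygon with 11 vertices. Extrusion per mm of travel: 0.4 × 0.3 / (π × 1.425²) = 0.018811. Accumulating E over each segment gives final E = 1.0557.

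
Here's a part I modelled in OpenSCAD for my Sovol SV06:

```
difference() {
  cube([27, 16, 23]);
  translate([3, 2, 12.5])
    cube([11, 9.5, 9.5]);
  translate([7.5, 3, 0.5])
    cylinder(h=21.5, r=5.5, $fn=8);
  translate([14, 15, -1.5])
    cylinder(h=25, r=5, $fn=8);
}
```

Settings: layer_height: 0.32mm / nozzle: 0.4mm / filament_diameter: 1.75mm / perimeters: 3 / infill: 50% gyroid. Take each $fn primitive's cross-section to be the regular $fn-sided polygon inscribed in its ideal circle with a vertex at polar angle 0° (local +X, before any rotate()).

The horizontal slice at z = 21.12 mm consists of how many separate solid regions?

2

At z = 21.12 mm: the cube (footprint 27×16) is included at this height; the cube at (3, 2) (footprint 11×9.5) is included at this height; the cylinder at (7.5, 3): section is a regular 8-gon, circumradius r=5.5; the cylinder at (14, 15): section is a regular 8-gon, circumradius r=5; After the difference (first − rest): starting from the 27×16 cube, the 11×9.5 cube at (3, 2) lies wholly inside it (removes its full 104.50 mm² and its 41.00 mm outline becomes a hole wall); the r=5.5 cylinder at (7.5, 3) partially overlaps it — only the 20.69 mm² overlap (of its 85.56 mm²) is removed, clipping the outline; the r=5 cylinder at (14, 15) partially overlaps it — only the 42.23 mm² overlap (of its 70.71 mm²) is removed, clipping the outline — 2 connected regions. The result has 2 disconnected regions.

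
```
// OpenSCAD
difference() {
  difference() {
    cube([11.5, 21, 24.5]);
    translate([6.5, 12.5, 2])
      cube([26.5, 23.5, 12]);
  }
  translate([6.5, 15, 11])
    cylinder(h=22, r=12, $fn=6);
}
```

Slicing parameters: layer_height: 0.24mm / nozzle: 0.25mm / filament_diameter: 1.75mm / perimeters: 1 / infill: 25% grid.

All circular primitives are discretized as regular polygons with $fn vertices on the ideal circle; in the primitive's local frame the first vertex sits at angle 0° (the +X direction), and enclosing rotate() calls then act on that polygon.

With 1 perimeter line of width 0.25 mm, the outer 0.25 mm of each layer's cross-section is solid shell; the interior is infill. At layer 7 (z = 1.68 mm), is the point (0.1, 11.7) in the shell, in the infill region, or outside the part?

At z = 1.68 mm: the cube (footprint 11.5×21) is included at this height; the cube at (6.5, 12.5) is not intersected at this z (z outside [2, 14]); Subtracting the remaining from the first: none of the subtracted shapes is present at this height, so the 11.5×21 cube is unchanged — 1 connected region; the cylinder at (6.5, 15) is absent (z outside [11, 33]); After the difference (first − rest): none of the subtracted shapes is present at this height, so that combined region is unchanged — 1 connected region. Overall, the cross-section is a single solid region. The nearest boundary edge runs (0.00, 21.00)→(0.00, 0.00); distance from the point to it = 0.10 mm. The point is inside the cross-section, 0.10 mm from the nearest boundary — within the 0.25 mm shell band (1 × 0.25).

shell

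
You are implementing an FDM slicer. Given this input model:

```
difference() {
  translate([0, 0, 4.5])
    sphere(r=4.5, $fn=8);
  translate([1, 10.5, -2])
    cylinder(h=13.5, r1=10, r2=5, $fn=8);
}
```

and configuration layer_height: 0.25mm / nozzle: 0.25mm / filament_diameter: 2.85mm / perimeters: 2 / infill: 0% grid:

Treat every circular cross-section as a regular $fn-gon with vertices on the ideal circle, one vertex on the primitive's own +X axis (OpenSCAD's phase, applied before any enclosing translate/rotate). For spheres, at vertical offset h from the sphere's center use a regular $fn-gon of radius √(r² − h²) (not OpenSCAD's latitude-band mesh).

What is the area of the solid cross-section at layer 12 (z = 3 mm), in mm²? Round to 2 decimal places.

At z = 3 mm: the r=4.5 sphere slices to a regular 8-gon of circumradius 4.243 (√(r²−h²) with h=1.5 from center) (area = (8/2)·4.243²·sin(360°/8) = 50.91 mm²); the cone at (1, 10.5) (r1=10→r2=5) has section circumradius 8.148 here — a regular 8-gon (area = (8/2)·8.148²·sin(360°/8) = 187.79 mm²); Taking the first minus the rest: starting from the r=4.5 sphere (50.91 mm²), the cone at (1, 10.5) partially overlaps it — only the 4.11 mm² overlap (of its 187.79 mm²) is removed, clipping the outline — area = 46.80 mm². Overall, the cross-section is a single solid region. Net area = 46.80 mm².

46.80 mm²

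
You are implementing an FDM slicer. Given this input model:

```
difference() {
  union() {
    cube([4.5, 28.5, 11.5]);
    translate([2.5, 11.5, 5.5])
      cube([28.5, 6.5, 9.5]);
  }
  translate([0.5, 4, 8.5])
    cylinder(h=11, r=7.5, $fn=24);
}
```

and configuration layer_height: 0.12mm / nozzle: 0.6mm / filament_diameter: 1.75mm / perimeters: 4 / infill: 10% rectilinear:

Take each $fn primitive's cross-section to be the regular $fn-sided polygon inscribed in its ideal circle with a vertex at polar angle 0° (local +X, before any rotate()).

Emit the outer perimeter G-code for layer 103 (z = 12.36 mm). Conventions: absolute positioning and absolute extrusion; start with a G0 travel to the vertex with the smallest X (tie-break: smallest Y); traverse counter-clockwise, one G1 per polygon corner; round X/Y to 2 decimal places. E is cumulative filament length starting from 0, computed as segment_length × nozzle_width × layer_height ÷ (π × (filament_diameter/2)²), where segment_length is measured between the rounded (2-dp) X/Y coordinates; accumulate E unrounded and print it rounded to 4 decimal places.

At z = 12.36 mm: the cube is not intersected at this z (z outside [0, 11.5]); the cube at (2.5, 11.5) (footprint 28.5×6.5) is included at this height; Combining (union): only the 28.5×6.5 cube at (2.5, 11.5) is present, so the union is just that shape — 1 connected region; the r=7.5 cylinder at (0.5, 4) contributes a regular 24-gon of circumradius 7.5; Subtracting the remaining from the first: starting from the result so far, the r=7.5 cylinder at (0.5, 4) misses the remaining region (no effect) — 1 connected region. The outline is a single polygon with 4 vertices. Extrusion per mm of travel: 0.6 × 0.12 / (π × 0.875²) = 0.029934. Accumulating E over each segment gives final E = 2.0954.

G0 X2.50 Y11.50 Z12.36
G1 X31.00 Y11.50 E0.8531
G1 X31.00 Y18.00 E1.0477
G1 X2.50 Y18.00 E1.9008
G1 X2.50 Y11.50 E2.0954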